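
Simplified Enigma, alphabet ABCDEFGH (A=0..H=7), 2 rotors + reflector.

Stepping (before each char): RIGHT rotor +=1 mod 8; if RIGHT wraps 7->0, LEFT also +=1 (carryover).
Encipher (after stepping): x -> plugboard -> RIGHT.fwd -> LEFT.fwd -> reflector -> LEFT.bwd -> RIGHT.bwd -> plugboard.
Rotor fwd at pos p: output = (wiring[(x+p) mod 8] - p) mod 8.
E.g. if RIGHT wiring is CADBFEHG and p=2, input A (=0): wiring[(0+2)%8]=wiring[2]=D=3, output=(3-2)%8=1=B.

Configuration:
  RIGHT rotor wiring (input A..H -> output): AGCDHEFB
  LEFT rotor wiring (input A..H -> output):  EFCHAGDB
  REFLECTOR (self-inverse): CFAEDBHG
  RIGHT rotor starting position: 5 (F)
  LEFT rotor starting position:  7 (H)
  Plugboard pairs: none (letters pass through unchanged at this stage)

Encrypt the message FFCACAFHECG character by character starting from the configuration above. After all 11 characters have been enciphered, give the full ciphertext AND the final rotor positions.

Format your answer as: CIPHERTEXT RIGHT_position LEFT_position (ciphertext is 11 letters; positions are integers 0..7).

Answer: GEFEEEECCBB 0 1

Derivation:
Char 1 ('F'): step: R->6, L=7; F->plug->F->R->F->L->B->refl->F->L'->B->R'->G->plug->G
Char 2 ('F'): step: R->7, L=7; F->plug->F->R->A->L->C->refl->A->L'->E->R'->E->plug->E
Char 3 ('C'): step: R->0, L->0 (L advanced); C->plug->C->R->C->L->C->refl->A->L'->E->R'->F->plug->F
Char 4 ('A'): step: R->1, L=0; A->plug->A->R->F->L->G->refl->H->L'->D->R'->E->plug->E
Char 5 ('C'): step: R->2, L=0; C->plug->C->R->F->L->G->refl->H->L'->D->R'->E->plug->E
Char 6 ('A'): step: R->3, L=0; A->plug->A->R->A->L->E->refl->D->L'->G->R'->E->plug->E
Char 7 ('F'): step: R->4, L=0; F->plug->F->R->C->L->C->refl->A->L'->E->R'->E->plug->E
Char 8 ('H'): step: R->5, L=0; H->plug->H->R->C->L->C->refl->A->L'->E->R'->C->plug->C
Char 9 ('E'): step: R->6, L=0; E->plug->E->R->E->L->A->refl->C->L'->C->R'->C->plug->C
Char 10 ('C'): step: R->7, L=0; C->plug->C->R->H->L->B->refl->F->L'->B->R'->B->plug->B
Char 11 ('G'): step: R->0, L->1 (L advanced); G->plug->G->R->F->L->C->refl->A->L'->G->R'->B->plug->B
Final: ciphertext=GEFEEEECCBB, RIGHT=0, LEFT=1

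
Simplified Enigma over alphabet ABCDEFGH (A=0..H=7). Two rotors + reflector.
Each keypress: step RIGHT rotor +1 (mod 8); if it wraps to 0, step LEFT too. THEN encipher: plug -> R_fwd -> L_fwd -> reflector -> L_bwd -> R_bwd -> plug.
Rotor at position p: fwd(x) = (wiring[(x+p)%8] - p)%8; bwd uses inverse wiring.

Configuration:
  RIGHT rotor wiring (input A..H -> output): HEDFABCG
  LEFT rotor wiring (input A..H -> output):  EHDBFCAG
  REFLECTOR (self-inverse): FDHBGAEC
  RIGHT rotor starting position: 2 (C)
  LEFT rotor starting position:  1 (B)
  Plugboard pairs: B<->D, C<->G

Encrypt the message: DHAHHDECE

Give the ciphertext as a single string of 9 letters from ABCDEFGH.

Char 1 ('D'): step: R->3, L=1; D->plug->B->R->F->L->H->refl->C->L'->B->R'->G->plug->C
Char 2 ('H'): step: R->4, L=1; H->plug->H->R->B->L->C->refl->H->L'->F->R'->B->plug->D
Char 3 ('A'): step: R->5, L=1; A->plug->A->R->E->L->B->refl->D->L'->H->R'->E->plug->E
Char 4 ('H'): step: R->6, L=1; H->plug->H->R->D->L->E->refl->G->L'->A->R'->B->plug->D
Char 5 ('H'): step: R->7, L=1; H->plug->H->R->D->L->E->refl->G->L'->A->R'->B->plug->D
Char 6 ('D'): step: R->0, L->2 (L advanced); D->plug->B->R->E->L->G->refl->E->L'->F->R'->D->plug->B
Char 7 ('E'): step: R->1, L=2; E->plug->E->R->A->L->B->refl->D->L'->C->R'->B->plug->D
Char 8 ('C'): step: R->2, L=2; C->plug->G->R->F->L->E->refl->G->L'->E->R'->F->plug->F
Char 9 ('E'): step: R->3, L=2; E->plug->E->R->D->L->A->refl->F->L'->H->R'->D->plug->B

Answer: CDEDDBDFB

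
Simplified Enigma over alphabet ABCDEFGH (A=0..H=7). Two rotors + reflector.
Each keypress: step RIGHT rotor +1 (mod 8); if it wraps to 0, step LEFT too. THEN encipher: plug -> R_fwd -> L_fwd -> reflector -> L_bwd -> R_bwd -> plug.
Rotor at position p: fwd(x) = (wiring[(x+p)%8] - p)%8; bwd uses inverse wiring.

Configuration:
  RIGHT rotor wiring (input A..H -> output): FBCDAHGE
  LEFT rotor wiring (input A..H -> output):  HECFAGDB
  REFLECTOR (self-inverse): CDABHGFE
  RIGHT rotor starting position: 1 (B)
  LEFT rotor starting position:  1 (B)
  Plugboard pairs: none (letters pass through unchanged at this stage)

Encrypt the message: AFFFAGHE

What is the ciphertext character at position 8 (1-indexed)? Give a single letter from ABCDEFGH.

Char 1 ('A'): step: R->2, L=1; A->plug->A->R->A->L->D->refl->B->L'->B->R'->B->plug->B
Char 2 ('F'): step: R->3, L=1; F->plug->F->R->C->L->E->refl->H->L'->D->R'->D->plug->D
Char 3 ('F'): step: R->4, L=1; F->plug->F->R->F->L->C->refl->A->L'->G->R'->G->plug->G
Char 4 ('F'): step: R->5, L=1; F->plug->F->R->F->L->C->refl->A->L'->G->R'->G->plug->G
Char 5 ('A'): step: R->6, L=1; A->plug->A->R->A->L->D->refl->B->L'->B->R'->H->plug->H
Char 6 ('G'): step: R->7, L=1; G->plug->G->R->A->L->D->refl->B->L'->B->R'->F->plug->F
Char 7 ('H'): step: R->0, L->2 (L advanced); H->plug->H->R->E->L->B->refl->D->L'->B->R'->B->plug->B
Char 8 ('E'): step: R->1, L=2; E->plug->E->R->G->L->F->refl->G->L'->C->R'->C->plug->C

C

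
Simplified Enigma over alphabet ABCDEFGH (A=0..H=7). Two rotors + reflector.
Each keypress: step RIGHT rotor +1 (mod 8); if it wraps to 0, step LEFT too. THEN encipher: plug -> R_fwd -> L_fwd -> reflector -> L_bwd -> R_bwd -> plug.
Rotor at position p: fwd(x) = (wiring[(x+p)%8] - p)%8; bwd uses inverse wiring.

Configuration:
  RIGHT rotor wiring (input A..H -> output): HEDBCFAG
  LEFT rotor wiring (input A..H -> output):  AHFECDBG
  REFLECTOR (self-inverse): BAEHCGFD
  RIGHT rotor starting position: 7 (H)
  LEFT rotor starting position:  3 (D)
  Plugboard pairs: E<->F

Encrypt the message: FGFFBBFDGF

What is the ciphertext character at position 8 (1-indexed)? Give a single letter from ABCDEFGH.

Char 1 ('F'): step: R->0, L->4 (L advanced); F->plug->E->R->C->L->F->refl->G->L'->A->R'->G->plug->G
Char 2 ('G'): step: R->1, L=4; G->plug->G->R->F->L->D->refl->H->L'->B->R'->D->plug->D
Char 3 ('F'): step: R->2, L=4; F->plug->E->R->G->L->B->refl->A->L'->H->R'->B->plug->B
Char 4 ('F'): step: R->3, L=4; F->plug->E->R->D->L->C->refl->E->L'->E->R'->F->plug->E
Char 5 ('B'): step: R->4, L=4; B->plug->B->R->B->L->H->refl->D->L'->F->R'->H->plug->H
Char 6 ('B'): step: R->5, L=4; B->plug->B->R->D->L->C->refl->E->L'->E->R'->G->plug->G
Char 7 ('F'): step: R->6, L=4; F->plug->E->R->F->L->D->refl->H->L'->B->R'->C->plug->C
Char 8 ('D'): step: R->7, L=4; D->plug->D->R->E->L->E->refl->C->L'->D->R'->F->plug->E

E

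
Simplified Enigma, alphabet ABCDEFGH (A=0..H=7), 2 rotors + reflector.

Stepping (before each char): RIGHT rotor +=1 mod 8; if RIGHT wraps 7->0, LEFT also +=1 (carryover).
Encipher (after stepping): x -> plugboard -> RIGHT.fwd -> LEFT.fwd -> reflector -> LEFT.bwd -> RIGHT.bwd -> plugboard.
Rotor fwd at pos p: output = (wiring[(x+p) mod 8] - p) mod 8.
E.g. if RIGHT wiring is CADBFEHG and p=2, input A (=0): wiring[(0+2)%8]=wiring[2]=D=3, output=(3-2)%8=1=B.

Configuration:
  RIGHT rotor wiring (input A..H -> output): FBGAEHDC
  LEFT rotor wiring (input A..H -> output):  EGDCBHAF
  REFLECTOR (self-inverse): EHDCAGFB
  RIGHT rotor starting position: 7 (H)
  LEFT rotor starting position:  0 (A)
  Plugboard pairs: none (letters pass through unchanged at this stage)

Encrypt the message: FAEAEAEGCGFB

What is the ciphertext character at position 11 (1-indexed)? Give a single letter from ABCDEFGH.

Char 1 ('F'): step: R->0, L->1 (L advanced); F->plug->F->R->H->L->D->refl->C->L'->B->R'->B->plug->B
Char 2 ('A'): step: R->1, L=1; A->plug->A->R->A->L->F->refl->G->L'->E->R'->H->plug->H
Char 3 ('E'): step: R->2, L=1; E->plug->E->R->B->L->C->refl->D->L'->H->R'->H->plug->H
Char 4 ('A'): step: R->3, L=1; A->plug->A->R->F->L->H->refl->B->L'->C->R'->F->plug->F
Char 5 ('E'): step: R->4, L=1; E->plug->E->R->B->L->C->refl->D->L'->H->R'->C->plug->C
Char 6 ('A'): step: R->5, L=1; A->plug->A->R->C->L->B->refl->H->L'->F->R'->C->plug->C
Char 7 ('E'): step: R->6, L=1; E->plug->E->R->A->L->F->refl->G->L'->E->R'->B->plug->B
Char 8 ('G'): step: R->7, L=1; G->plug->G->R->A->L->F->refl->G->L'->E->R'->H->plug->H
Char 9 ('C'): step: R->0, L->2 (L advanced); C->plug->C->R->G->L->C->refl->D->L'->F->R'->A->plug->A
Char 10 ('G'): step: R->1, L=2; G->plug->G->R->B->L->A->refl->E->L'->H->R'->C->plug->C
Char 11 ('F'): step: R->2, L=2; F->plug->F->R->A->L->B->refl->H->L'->C->R'->C->plug->C

C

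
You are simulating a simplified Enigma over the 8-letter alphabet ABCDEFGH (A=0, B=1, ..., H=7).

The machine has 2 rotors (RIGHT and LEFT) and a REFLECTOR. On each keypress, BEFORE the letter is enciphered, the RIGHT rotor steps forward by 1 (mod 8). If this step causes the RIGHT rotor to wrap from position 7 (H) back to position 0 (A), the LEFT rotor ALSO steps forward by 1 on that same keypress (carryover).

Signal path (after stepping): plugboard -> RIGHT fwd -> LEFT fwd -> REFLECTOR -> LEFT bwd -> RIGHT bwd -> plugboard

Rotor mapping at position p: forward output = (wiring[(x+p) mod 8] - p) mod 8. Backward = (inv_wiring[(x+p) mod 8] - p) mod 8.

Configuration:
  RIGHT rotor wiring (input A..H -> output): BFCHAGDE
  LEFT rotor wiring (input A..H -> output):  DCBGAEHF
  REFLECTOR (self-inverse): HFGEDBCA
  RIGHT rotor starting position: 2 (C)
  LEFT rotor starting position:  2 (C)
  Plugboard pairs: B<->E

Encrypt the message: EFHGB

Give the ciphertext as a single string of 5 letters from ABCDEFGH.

Char 1 ('E'): step: R->3, L=2; E->plug->B->R->F->L->D->refl->E->L'->B->R'->E->plug->B
Char 2 ('F'): step: R->4, L=2; F->plug->F->R->B->L->E->refl->D->L'->F->R'->E->plug->B
Char 3 ('H'): step: R->5, L=2; H->plug->H->R->D->L->C->refl->G->L'->C->R'->G->plug->G
Char 4 ('G'): step: R->6, L=2; G->plug->G->R->C->L->G->refl->C->L'->D->R'->C->plug->C
Char 5 ('B'): step: R->7, L=2; B->plug->E->R->A->L->H->refl->A->L'->H->R'->G->plug->G

Answer: BBGCG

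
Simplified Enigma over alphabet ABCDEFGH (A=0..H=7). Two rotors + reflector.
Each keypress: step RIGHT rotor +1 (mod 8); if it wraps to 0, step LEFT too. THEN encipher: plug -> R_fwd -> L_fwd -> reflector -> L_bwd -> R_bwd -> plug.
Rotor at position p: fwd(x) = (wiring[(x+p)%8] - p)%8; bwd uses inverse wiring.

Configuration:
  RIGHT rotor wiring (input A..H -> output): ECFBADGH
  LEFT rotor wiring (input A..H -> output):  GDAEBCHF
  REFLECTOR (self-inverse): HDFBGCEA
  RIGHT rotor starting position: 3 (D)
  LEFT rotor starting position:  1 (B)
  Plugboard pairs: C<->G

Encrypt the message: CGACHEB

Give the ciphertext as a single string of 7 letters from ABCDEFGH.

Char 1 ('C'): step: R->4, L=1; C->plug->G->R->B->L->H->refl->A->L'->D->R'->D->plug->D
Char 2 ('G'): step: R->5, L=1; G->plug->C->R->C->L->D->refl->B->L'->E->R'->G->plug->C
Char 3 ('A'): step: R->6, L=1; A->plug->A->R->A->L->C->refl->F->L'->H->R'->E->plug->E
Char 4 ('C'): step: R->7, L=1; C->plug->G->R->E->L->B->refl->D->L'->C->R'->E->plug->E
Char 5 ('H'): step: R->0, L->2 (L advanced); H->plug->H->R->H->L->B->refl->D->L'->F->R'->C->plug->G
Char 6 ('E'): step: R->1, L=2; E->plug->E->R->C->L->H->refl->A->L'->D->R'->H->plug->H
Char 7 ('B'): step: R->2, L=2; B->plug->B->R->H->L->B->refl->D->L'->F->R'->F->plug->F

Answer: DCEEGHF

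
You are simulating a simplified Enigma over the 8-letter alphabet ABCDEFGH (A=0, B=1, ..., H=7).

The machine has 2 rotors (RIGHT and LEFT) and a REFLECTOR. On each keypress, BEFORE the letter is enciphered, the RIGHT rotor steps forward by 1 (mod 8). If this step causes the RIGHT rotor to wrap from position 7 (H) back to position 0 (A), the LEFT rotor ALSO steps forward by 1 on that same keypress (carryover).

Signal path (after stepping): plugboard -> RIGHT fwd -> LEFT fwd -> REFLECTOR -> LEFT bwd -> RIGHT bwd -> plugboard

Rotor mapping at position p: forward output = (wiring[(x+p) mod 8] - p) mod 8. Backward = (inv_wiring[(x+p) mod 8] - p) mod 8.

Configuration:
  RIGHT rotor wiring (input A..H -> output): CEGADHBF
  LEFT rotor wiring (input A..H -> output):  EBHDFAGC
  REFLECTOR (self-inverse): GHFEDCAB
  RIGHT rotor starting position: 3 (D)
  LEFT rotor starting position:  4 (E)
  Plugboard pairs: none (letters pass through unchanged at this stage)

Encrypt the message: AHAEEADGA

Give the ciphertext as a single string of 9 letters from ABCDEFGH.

Char 1 ('A'): step: R->4, L=4; A->plug->A->R->H->L->H->refl->B->L'->A->R'->F->plug->F
Char 2 ('H'): step: R->5, L=4; H->plug->H->R->G->L->D->refl->E->L'->B->R'->F->plug->F
Char 3 ('A'): step: R->6, L=4; A->plug->A->R->D->L->G->refl->A->L'->E->R'->C->plug->C
Char 4 ('E'): step: R->7, L=4; E->plug->E->R->B->L->E->refl->D->L'->G->R'->A->plug->A
Char 5 ('E'): step: R->0, L->5 (L advanced); E->plug->E->R->D->L->H->refl->B->L'->B->R'->G->plug->G
Char 6 ('A'): step: R->1, L=5; A->plug->A->R->D->L->H->refl->B->L'->B->R'->H->plug->H
Char 7 ('D'): step: R->2, L=5; D->plug->D->R->F->L->C->refl->F->L'->C->R'->H->plug->H
Char 8 ('G'): step: R->3, L=5; G->plug->G->R->B->L->B->refl->H->L'->D->R'->H->plug->H
Char 9 ('A'): step: R->4, L=5; A->plug->A->R->H->L->A->refl->G->L'->G->R'->E->plug->E

Answer: FFCAGHHHE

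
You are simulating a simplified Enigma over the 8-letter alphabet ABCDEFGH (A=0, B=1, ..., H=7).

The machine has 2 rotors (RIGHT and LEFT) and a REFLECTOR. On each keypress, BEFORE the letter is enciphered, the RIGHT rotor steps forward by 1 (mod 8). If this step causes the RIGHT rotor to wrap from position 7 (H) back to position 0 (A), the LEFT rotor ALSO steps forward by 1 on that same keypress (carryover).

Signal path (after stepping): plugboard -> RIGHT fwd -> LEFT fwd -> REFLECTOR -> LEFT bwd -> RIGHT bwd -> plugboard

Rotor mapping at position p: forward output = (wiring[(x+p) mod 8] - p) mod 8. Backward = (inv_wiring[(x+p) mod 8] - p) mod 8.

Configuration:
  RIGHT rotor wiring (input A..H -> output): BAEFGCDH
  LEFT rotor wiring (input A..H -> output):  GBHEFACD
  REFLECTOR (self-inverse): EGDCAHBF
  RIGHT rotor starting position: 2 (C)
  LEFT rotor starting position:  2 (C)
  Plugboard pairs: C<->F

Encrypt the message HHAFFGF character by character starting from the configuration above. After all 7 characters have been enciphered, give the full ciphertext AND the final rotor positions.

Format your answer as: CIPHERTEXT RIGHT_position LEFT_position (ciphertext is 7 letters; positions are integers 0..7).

Char 1 ('H'): step: R->3, L=2; H->plug->H->R->B->L->C->refl->D->L'->C->R'->A->plug->A
Char 2 ('H'): step: R->4, L=2; H->plug->H->R->B->L->C->refl->D->L'->C->R'->A->plug->A
Char 3 ('A'): step: R->5, L=2; A->plug->A->R->F->L->B->refl->G->L'->D->R'->E->plug->E
Char 4 ('F'): step: R->6, L=2; F->plug->C->R->D->L->G->refl->B->L'->F->R'->A->plug->A
Char 5 ('F'): step: R->7, L=2; F->plug->C->R->B->L->C->refl->D->L'->C->R'->B->plug->B
Char 6 ('G'): step: R->0, L->3 (L advanced); G->plug->G->R->D->L->H->refl->F->L'->C->R'->F->plug->C
Char 7 ('F'): step: R->1, L=3; F->plug->C->R->E->L->A->refl->E->L'->H->R'->A->plug->A
Final: ciphertext=AAEABCA, RIGHT=1, LEFT=3

Answer: AAEABCA 1 3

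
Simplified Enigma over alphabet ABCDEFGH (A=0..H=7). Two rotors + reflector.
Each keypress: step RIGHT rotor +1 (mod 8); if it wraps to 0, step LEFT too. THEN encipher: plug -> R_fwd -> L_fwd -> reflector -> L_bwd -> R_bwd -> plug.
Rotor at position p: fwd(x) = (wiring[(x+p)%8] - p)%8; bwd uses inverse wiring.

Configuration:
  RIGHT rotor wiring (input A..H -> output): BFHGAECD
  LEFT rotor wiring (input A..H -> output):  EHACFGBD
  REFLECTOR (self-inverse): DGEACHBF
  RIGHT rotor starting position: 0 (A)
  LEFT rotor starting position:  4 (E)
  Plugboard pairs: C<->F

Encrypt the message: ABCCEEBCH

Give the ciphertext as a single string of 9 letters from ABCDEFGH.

Answer: FAFFAHHAG

Derivation:
Char 1 ('A'): step: R->1, L=4; A->plug->A->R->E->L->A->refl->D->L'->F->R'->C->plug->F
Char 2 ('B'): step: R->2, L=4; B->plug->B->R->E->L->A->refl->D->L'->F->R'->A->plug->A
Char 3 ('C'): step: R->3, L=4; C->plug->F->R->G->L->E->refl->C->L'->B->R'->C->plug->F
Char 4 ('C'): step: R->4, L=4; C->plug->F->R->B->L->C->refl->E->L'->G->R'->C->plug->F
Char 5 ('E'): step: R->5, L=4; E->plug->E->R->A->L->B->refl->G->L'->H->R'->A->plug->A
Char 6 ('E'): step: R->6, L=4; E->plug->E->R->B->L->C->refl->E->L'->G->R'->H->plug->H
Char 7 ('B'): step: R->7, L=4; B->plug->B->R->C->L->F->refl->H->L'->D->R'->H->plug->H
Char 8 ('C'): step: R->0, L->5 (L advanced); C->plug->F->R->E->L->C->refl->E->L'->B->R'->A->plug->A
Char 9 ('H'): step: R->1, L=5; H->plug->H->R->A->L->B->refl->G->L'->C->R'->G->plug->G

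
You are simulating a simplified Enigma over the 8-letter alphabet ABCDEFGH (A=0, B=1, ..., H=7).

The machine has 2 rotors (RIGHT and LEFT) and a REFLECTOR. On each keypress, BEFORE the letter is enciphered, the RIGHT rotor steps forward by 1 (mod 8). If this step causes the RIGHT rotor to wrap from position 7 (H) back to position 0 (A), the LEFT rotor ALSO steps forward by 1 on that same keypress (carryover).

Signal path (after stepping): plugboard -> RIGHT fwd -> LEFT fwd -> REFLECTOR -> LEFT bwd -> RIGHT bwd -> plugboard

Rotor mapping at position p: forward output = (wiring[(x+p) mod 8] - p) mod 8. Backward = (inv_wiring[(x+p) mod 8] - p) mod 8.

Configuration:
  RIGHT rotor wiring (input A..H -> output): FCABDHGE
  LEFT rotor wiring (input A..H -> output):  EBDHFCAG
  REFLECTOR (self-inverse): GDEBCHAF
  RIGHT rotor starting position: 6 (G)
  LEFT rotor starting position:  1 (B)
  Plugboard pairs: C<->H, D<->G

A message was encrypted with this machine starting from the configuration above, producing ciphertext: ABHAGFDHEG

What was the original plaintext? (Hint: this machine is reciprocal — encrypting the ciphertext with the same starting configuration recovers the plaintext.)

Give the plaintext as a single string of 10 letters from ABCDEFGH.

Answer: BHGGHCFCDH

Derivation:
Char 1 ('A'): step: R->7, L=1; A->plug->A->R->F->L->H->refl->F->L'->G->R'->B->plug->B
Char 2 ('B'): step: R->0, L->2 (L advanced); B->plug->B->R->C->L->D->refl->B->L'->A->R'->C->plug->H
Char 3 ('H'): step: R->1, L=2; H->plug->C->R->A->L->B->refl->D->L'->C->R'->D->plug->G
Char 4 ('A'): step: R->2, L=2; A->plug->A->R->G->L->C->refl->E->L'->F->R'->D->plug->G
Char 5 ('G'): step: R->3, L=2; G->plug->D->R->D->L->A->refl->G->L'->E->R'->C->plug->H
Char 6 ('F'): step: R->4, L=2; F->plug->F->R->G->L->C->refl->E->L'->F->R'->H->plug->C
Char 7 ('D'): step: R->5, L=2; D->plug->G->R->E->L->G->refl->A->L'->D->R'->F->plug->F
Char 8 ('H'): step: R->6, L=2; H->plug->C->R->H->L->H->refl->F->L'->B->R'->H->plug->C
Char 9 ('E'): step: R->7, L=2; E->plug->E->R->C->L->D->refl->B->L'->A->R'->G->plug->D
Char 10 ('G'): step: R->0, L->3 (L advanced); G->plug->D->R->B->L->C->refl->E->L'->A->R'->C->plug->H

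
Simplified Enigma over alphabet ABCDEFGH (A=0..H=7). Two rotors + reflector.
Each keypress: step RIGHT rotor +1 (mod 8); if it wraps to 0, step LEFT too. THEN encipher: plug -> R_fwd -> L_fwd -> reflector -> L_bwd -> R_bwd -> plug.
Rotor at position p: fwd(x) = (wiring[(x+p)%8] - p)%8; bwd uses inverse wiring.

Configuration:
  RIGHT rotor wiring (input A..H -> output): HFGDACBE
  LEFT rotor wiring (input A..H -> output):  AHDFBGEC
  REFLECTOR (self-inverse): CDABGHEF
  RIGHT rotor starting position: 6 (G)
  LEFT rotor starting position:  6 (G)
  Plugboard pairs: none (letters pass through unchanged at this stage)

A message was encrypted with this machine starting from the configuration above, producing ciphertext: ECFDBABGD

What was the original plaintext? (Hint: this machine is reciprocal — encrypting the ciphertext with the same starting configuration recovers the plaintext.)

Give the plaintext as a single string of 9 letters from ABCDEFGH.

Char 1 ('E'): step: R->7, L=6; E->plug->E->R->E->L->F->refl->H->L'->F->R'->A->plug->A
Char 2 ('C'): step: R->0, L->7 (L advanced); C->plug->C->R->G->L->H->refl->F->L'->H->R'->A->plug->A
Char 3 ('F'): step: R->1, L=7; F->plug->F->R->A->L->D->refl->B->L'->B->R'->E->plug->E
Char 4 ('D'): step: R->2, L=7; D->plug->D->R->A->L->D->refl->B->L'->B->R'->B->plug->B
Char 5 ('B'): step: R->3, L=7; B->plug->B->R->F->L->C->refl->A->L'->C->R'->G->plug->G
Char 6 ('A'): step: R->4, L=7; A->plug->A->R->E->L->G->refl->E->L'->D->R'->E->plug->E
Char 7 ('B'): step: R->5, L=7; B->plug->B->R->E->L->G->refl->E->L'->D->R'->H->plug->H
Char 8 ('G'): step: R->6, L=7; G->plug->G->R->C->L->A->refl->C->L'->F->R'->F->plug->F
Char 9 ('D'): step: R->7, L=7; D->plug->D->R->H->L->F->refl->H->L'->G->R'->C->plug->C

Answer: AAEBGEHFC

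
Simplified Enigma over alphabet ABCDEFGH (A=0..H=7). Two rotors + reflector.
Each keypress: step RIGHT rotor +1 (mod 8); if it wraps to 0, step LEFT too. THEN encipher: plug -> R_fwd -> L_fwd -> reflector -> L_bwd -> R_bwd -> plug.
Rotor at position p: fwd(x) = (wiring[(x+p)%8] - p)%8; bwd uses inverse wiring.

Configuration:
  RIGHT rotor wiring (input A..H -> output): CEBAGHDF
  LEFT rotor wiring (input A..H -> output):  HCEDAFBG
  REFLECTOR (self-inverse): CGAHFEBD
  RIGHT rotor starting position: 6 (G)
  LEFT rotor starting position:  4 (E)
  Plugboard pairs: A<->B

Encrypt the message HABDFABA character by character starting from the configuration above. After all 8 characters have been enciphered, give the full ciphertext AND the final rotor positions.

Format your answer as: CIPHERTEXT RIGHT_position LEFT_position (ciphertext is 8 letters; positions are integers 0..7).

Char 1 ('H'): step: R->7, L=4; H->plug->H->R->E->L->D->refl->H->L'->H->R'->F->plug->F
Char 2 ('A'): step: R->0, L->5 (L advanced); A->plug->B->R->E->L->F->refl->E->L'->B->R'->C->plug->C
Char 3 ('B'): step: R->1, L=5; B->plug->A->R->D->L->C->refl->A->L'->A->R'->B->plug->A
Char 4 ('D'): step: R->2, L=5; D->plug->D->R->F->L->H->refl->D->L'->H->R'->A->plug->B
Char 5 ('F'): step: R->3, L=5; F->plug->F->R->H->L->D->refl->H->L'->F->R'->A->plug->B
Char 6 ('A'): step: R->4, L=5; A->plug->B->R->D->L->C->refl->A->L'->A->R'->F->plug->F
Char 7 ('B'): step: R->5, L=5; B->plug->A->R->C->L->B->refl->G->L'->G->R'->B->plug->A
Char 8 ('A'): step: R->6, L=5; A->plug->B->R->H->L->D->refl->H->L'->F->R'->A->plug->B
Final: ciphertext=FCABBFAB, RIGHT=6, LEFT=5

Answer: FCABBFAB 6 5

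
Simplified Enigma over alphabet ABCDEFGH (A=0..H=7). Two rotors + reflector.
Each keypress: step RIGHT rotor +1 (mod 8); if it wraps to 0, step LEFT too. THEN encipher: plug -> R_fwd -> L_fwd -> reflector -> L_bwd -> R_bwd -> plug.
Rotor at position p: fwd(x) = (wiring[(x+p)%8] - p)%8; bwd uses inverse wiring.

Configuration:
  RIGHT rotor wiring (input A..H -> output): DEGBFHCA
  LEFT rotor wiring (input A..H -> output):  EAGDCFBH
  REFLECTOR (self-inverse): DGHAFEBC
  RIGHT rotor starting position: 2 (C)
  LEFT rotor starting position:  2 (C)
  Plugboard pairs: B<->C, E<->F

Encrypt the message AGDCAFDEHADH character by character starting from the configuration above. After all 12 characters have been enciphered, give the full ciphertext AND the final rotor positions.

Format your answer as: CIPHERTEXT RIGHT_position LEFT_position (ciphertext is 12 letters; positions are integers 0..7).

Answer: BCGEDAFAFGGC 6 3

Derivation:
Char 1 ('A'): step: R->3, L=2; A->plug->A->R->G->L->C->refl->H->L'->E->R'->C->plug->B
Char 2 ('G'): step: R->4, L=2; G->plug->G->R->C->L->A->refl->D->L'->D->R'->B->plug->C
Char 3 ('D'): step: R->5, L=2; D->plug->D->R->G->L->C->refl->H->L'->E->R'->G->plug->G
Char 4 ('C'): step: R->6, L=2; C->plug->B->R->C->L->A->refl->D->L'->D->R'->F->plug->E
Char 5 ('A'): step: R->7, L=2; A->plug->A->R->B->L->B->refl->G->L'->H->R'->D->plug->D
Char 6 ('F'): step: R->0, L->3 (L advanced); F->plug->E->R->F->L->B->refl->G->L'->D->R'->A->plug->A
Char 7 ('D'): step: R->1, L=3; D->plug->D->R->E->L->E->refl->F->L'->G->R'->E->plug->F
Char 8 ('E'): step: R->2, L=3; E->plug->F->R->G->L->F->refl->E->L'->E->R'->A->plug->A
Char 9 ('H'): step: R->3, L=3; H->plug->H->R->D->L->G->refl->B->L'->F->R'->E->plug->F
Char 10 ('A'): step: R->4, L=3; A->plug->A->R->B->L->H->refl->C->L'->C->R'->G->plug->G
Char 11 ('D'): step: R->5, L=3; D->plug->D->R->G->L->F->refl->E->L'->E->R'->G->plug->G
Char 12 ('H'): step: R->6, L=3; H->plug->H->R->B->L->H->refl->C->L'->C->R'->B->plug->C
Final: ciphertext=BCGEDAFAFGGC, RIGHT=6, LEFT=3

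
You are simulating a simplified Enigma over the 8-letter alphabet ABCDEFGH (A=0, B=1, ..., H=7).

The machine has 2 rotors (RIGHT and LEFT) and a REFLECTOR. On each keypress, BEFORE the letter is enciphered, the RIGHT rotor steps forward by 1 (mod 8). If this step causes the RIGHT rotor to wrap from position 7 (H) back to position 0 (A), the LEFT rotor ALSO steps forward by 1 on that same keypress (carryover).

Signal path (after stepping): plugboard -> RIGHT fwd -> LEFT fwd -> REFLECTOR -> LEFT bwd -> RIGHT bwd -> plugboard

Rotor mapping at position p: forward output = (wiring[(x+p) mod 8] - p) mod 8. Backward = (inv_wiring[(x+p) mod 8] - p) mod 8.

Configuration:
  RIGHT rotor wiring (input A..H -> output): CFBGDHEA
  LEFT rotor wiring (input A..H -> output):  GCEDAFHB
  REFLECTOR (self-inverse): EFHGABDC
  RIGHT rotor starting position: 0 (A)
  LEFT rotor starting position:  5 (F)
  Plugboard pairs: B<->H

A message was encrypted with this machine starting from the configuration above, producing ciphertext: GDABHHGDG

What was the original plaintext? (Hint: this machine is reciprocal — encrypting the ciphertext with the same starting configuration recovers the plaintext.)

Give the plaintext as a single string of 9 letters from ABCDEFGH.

Char 1 ('G'): step: R->1, L=5; G->plug->G->R->H->L->D->refl->G->L'->G->R'->E->plug->E
Char 2 ('D'): step: R->2, L=5; D->plug->D->R->F->L->H->refl->C->L'->B->R'->C->plug->C
Char 3 ('A'): step: R->3, L=5; A->plug->A->R->D->L->B->refl->F->L'->E->R'->C->plug->C
Char 4 ('B'): step: R->4, L=5; B->plug->H->R->C->L->E->refl->A->L'->A->R'->C->plug->C
Char 5 ('H'): step: R->5, L=5; H->plug->B->R->H->L->D->refl->G->L'->G->R'->H->plug->B
Char 6 ('H'): step: R->6, L=5; H->plug->B->R->C->L->E->refl->A->L'->A->R'->F->plug->F
Char 7 ('G'): step: R->7, L=5; G->plug->G->R->A->L->A->refl->E->L'->C->R'->D->plug->D
Char 8 ('D'): step: R->0, L->6 (L advanced); D->plug->D->R->G->L->C->refl->H->L'->H->R'->F->plug->F
Char 9 ('G'): step: R->1, L=6; G->plug->G->R->H->L->H->refl->C->L'->G->R'->E->plug->E

Answer: ECCCBFDFE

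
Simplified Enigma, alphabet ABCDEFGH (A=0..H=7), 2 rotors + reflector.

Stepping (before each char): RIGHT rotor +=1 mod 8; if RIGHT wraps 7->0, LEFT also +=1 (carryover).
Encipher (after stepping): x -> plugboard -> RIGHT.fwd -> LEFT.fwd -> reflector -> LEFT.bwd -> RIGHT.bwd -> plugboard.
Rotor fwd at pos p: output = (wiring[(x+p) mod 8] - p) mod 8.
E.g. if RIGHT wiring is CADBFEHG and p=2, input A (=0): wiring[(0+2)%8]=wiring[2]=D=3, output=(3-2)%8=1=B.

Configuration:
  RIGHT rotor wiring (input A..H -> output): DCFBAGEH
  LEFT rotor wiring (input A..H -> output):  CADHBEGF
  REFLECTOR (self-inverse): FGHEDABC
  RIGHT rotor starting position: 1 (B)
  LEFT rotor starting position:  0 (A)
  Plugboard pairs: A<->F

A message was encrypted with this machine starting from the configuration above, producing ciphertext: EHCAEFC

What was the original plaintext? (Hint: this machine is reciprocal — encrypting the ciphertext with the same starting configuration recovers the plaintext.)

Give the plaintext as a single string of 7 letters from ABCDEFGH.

Char 1 ('E'): step: R->2, L=0; E->plug->E->R->C->L->D->refl->E->L'->F->R'->F->plug->A
Char 2 ('H'): step: R->3, L=0; H->plug->H->R->C->L->D->refl->E->L'->F->R'->B->plug->B
Char 3 ('C'): step: R->4, L=0; C->plug->C->R->A->L->C->refl->H->L'->D->R'->D->plug->D
Char 4 ('A'): step: R->5, L=0; A->plug->F->R->A->L->C->refl->H->L'->D->R'->H->plug->H
Char 5 ('E'): step: R->6, L=0; E->plug->E->R->H->L->F->refl->A->L'->B->R'->B->plug->B
Char 6 ('F'): step: R->7, L=0; F->plug->A->R->A->L->C->refl->H->L'->D->R'->C->plug->C
Char 7 ('C'): step: R->0, L->1 (L advanced); C->plug->C->R->F->L->F->refl->A->L'->D->R'->A->plug->F

Answer: ABDHBCF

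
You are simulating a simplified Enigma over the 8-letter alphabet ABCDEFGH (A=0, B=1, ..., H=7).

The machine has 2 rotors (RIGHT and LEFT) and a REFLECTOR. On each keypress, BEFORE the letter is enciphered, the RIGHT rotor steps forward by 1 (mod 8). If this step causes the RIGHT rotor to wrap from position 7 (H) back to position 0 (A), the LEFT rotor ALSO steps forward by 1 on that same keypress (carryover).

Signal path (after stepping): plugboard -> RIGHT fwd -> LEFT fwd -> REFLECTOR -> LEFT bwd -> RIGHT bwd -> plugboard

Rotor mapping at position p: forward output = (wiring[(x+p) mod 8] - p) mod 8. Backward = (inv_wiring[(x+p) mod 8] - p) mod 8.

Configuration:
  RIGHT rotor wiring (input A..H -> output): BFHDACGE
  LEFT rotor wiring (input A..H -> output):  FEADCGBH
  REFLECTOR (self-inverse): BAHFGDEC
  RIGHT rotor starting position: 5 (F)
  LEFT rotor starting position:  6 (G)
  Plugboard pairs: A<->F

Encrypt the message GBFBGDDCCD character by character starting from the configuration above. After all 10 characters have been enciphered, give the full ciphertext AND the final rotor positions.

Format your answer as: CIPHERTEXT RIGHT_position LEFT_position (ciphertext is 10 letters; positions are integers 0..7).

Answer: HEHDCFGGFG 7 7

Derivation:
Char 1 ('G'): step: R->6, L=6; G->plug->G->R->C->L->H->refl->C->L'->E->R'->H->plug->H
Char 2 ('B'): step: R->7, L=6; B->plug->B->R->C->L->H->refl->C->L'->E->R'->E->plug->E
Char 3 ('F'): step: R->0, L->7 (L advanced); F->plug->A->R->B->L->G->refl->E->L'->E->R'->H->plug->H
Char 4 ('B'): step: R->1, L=7; B->plug->B->R->G->L->H->refl->C->L'->H->R'->D->plug->D
Char 5 ('G'): step: R->2, L=7; G->plug->G->R->H->L->C->refl->H->L'->G->R'->C->plug->C
Char 6 ('D'): step: R->3, L=7; D->plug->D->R->D->L->B->refl->A->L'->A->R'->A->plug->F
Char 7 ('D'): step: R->4, L=7; D->plug->D->R->A->L->A->refl->B->L'->D->R'->G->plug->G
Char 8 ('C'): step: R->5, L=7; C->plug->C->R->H->L->C->refl->H->L'->G->R'->G->plug->G
Char 9 ('C'): step: R->6, L=7; C->plug->C->R->D->L->B->refl->A->L'->A->R'->A->plug->F
Char 10 ('D'): step: R->7, L=7; D->plug->D->R->A->L->A->refl->B->L'->D->R'->G->plug->G
Final: ciphertext=HEHDCFGGFG, RIGHT=7, LEFT=7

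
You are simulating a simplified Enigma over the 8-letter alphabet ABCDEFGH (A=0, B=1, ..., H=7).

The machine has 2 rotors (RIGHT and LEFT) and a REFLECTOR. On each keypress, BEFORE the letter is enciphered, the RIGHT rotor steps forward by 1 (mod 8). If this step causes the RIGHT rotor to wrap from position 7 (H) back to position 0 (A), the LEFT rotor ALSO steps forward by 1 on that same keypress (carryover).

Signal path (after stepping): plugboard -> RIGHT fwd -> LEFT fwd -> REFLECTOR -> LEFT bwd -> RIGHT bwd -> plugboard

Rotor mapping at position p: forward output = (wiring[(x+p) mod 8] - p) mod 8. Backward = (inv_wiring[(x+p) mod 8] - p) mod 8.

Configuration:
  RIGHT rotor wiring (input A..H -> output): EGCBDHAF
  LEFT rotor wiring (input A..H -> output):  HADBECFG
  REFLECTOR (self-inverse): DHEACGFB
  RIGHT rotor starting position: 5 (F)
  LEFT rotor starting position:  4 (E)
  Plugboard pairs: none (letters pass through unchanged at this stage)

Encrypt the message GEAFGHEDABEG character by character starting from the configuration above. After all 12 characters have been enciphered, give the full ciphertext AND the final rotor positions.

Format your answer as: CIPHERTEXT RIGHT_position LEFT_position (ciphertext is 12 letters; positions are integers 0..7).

Answer: FADDBEHABGFE 1 6

Derivation:
Char 1 ('G'): step: R->6, L=4; G->plug->G->R->F->L->E->refl->C->L'->D->R'->F->plug->F
Char 2 ('E'): step: R->7, L=4; E->plug->E->R->C->L->B->refl->H->L'->G->R'->A->plug->A
Char 3 ('A'): step: R->0, L->5 (L advanced); A->plug->A->R->E->L->D->refl->A->L'->B->R'->D->plug->D
Char 4 ('F'): step: R->1, L=5; F->plug->F->R->H->L->H->refl->B->L'->C->R'->D->plug->D
Char 5 ('G'): step: R->2, L=5; G->plug->G->R->C->L->B->refl->H->L'->H->R'->B->plug->B
Char 6 ('H'): step: R->3, L=5; H->plug->H->R->H->L->H->refl->B->L'->C->R'->E->plug->E
Char 7 ('E'): step: R->4, L=5; E->plug->E->R->A->L->F->refl->G->L'->F->R'->H->plug->H
Char 8 ('D'): step: R->5, L=5; D->plug->D->R->H->L->H->refl->B->L'->C->R'->A->plug->A
Char 9 ('A'): step: R->6, L=5; A->plug->A->R->C->L->B->refl->H->L'->H->R'->B->plug->B
Char 10 ('B'): step: R->7, L=5; B->plug->B->R->F->L->G->refl->F->L'->A->R'->G->plug->G
Char 11 ('E'): step: R->0, L->6 (L advanced); E->plug->E->R->D->L->C->refl->E->L'->H->R'->F->plug->F
Char 12 ('G'): step: R->1, L=6; G->plug->G->R->E->L->F->refl->G->L'->G->R'->E->plug->E
Final: ciphertext=FADDBEHABGFE, RIGHT=1, LEFT=6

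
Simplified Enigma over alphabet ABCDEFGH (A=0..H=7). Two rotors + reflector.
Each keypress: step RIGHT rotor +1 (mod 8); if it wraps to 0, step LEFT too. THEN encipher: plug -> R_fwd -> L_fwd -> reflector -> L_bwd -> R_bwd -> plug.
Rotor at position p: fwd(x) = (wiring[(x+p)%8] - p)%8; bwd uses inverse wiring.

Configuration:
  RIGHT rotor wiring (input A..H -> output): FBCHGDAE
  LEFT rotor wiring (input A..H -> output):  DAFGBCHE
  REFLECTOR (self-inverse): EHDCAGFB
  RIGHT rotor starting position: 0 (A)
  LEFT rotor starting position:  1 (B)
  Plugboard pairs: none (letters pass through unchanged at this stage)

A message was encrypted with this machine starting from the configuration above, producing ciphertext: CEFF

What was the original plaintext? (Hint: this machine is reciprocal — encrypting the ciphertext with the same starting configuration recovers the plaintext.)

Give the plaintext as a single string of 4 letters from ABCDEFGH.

Char 1 ('C'): step: R->1, L=1; C->plug->C->R->G->L->D->refl->C->L'->H->R'->F->plug->F
Char 2 ('E'): step: R->2, L=1; E->plug->E->R->G->L->D->refl->C->L'->H->R'->H->plug->H
Char 3 ('F'): step: R->3, L=1; F->plug->F->R->C->L->F->refl->G->L'->F->R'->D->plug->D
Char 4 ('F'): step: R->4, L=1; F->plug->F->R->F->L->G->refl->F->L'->C->R'->A->plug->A

Answer: FHDA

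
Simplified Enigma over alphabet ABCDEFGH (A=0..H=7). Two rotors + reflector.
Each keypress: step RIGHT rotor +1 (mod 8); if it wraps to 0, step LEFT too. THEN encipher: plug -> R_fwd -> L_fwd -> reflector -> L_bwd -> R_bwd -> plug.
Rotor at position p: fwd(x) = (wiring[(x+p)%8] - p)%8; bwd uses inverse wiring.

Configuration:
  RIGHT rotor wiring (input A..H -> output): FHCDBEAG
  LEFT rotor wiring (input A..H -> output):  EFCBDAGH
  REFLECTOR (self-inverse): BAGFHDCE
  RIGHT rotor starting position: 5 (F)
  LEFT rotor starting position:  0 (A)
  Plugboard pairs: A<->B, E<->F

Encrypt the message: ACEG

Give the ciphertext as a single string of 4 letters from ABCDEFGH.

Answer: CBGE

Derivation:
Char 1 ('A'): step: R->6, L=0; A->plug->B->R->A->L->E->refl->H->L'->H->R'->C->plug->C
Char 2 ('C'): step: R->7, L=0; C->plug->C->R->A->L->E->refl->H->L'->H->R'->A->plug->B
Char 3 ('E'): step: R->0, L->1 (L advanced); E->plug->F->R->E->L->H->refl->E->L'->A->R'->G->plug->G
Char 4 ('G'): step: R->1, L=1; G->plug->G->R->F->L->F->refl->D->L'->H->R'->F->plug->E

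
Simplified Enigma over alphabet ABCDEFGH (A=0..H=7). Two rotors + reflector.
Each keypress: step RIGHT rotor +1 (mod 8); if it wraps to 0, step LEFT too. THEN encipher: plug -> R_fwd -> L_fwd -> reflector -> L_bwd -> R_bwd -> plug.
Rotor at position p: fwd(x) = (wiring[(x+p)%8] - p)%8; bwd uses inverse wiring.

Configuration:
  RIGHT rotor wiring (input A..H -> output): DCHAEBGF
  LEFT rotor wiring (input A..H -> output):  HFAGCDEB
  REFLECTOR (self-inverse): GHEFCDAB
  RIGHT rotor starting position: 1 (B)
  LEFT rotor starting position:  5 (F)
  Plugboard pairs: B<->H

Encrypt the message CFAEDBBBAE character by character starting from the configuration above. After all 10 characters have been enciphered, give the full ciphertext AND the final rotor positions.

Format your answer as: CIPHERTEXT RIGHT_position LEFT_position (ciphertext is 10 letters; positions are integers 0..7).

Answer: FBBBAFDDBD 3 6

Derivation:
Char 1 ('C'): step: R->2, L=5; C->plug->C->R->C->L->E->refl->C->L'->D->R'->F->plug->F
Char 2 ('F'): step: R->3, L=5; F->plug->F->R->A->L->G->refl->A->L'->E->R'->H->plug->B
Char 3 ('A'): step: R->4, L=5; A->plug->A->R->A->L->G->refl->A->L'->E->R'->H->plug->B
Char 4 ('E'): step: R->5, L=5; E->plug->E->R->F->L->D->refl->F->L'->H->R'->H->plug->B
Char 5 ('D'): step: R->6, L=5; D->plug->D->R->E->L->A->refl->G->L'->A->R'->A->plug->A
Char 6 ('B'): step: R->7, L=5; B->plug->H->R->H->L->F->refl->D->L'->F->R'->F->plug->F
Char 7 ('B'): step: R->0, L->6 (L advanced); B->plug->H->R->F->L->A->refl->G->L'->A->R'->D->plug->D
Char 8 ('B'): step: R->1, L=6; B->plug->H->R->C->L->B->refl->H->L'->D->R'->D->plug->D
Char 9 ('A'): step: R->2, L=6; A->plug->A->R->F->L->A->refl->G->L'->A->R'->H->plug->B
Char 10 ('E'): step: R->3, L=6; E->plug->E->R->C->L->B->refl->H->L'->D->R'->D->plug->D
Final: ciphertext=FBBBAFDDBD, RIGHT=3, LEFT=6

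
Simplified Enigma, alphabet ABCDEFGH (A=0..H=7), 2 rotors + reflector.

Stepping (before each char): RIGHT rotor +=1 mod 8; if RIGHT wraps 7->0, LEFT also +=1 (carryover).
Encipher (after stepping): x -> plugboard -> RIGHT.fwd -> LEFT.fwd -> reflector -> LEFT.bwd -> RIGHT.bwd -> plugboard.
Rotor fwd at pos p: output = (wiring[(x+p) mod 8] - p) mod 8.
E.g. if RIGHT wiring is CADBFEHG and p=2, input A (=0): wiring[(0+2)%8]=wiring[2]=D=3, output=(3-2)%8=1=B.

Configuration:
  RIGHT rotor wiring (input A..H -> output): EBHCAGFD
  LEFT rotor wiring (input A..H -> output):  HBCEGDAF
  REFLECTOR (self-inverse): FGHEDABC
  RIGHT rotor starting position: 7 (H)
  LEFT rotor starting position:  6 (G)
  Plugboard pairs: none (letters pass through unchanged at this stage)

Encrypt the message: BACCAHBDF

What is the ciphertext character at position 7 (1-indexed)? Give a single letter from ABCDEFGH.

Char 1 ('B'): step: R->0, L->7 (L advanced); B->plug->B->R->B->L->A->refl->F->L'->E->R'->A->plug->A
Char 2 ('A'): step: R->1, L=7; A->plug->A->R->A->L->G->refl->B->L'->H->R'->D->plug->D
Char 3 ('C'): step: R->2, L=7; C->plug->C->R->G->L->E->refl->D->L'->D->R'->E->plug->E
Char 4 ('C'): step: R->3, L=7; C->plug->C->R->D->L->D->refl->E->L'->G->R'->G->plug->G
Char 5 ('A'): step: R->4, L=7; A->plug->A->R->E->L->F->refl->A->L'->B->R'->C->plug->C
Char 6 ('H'): step: R->5, L=7; H->plug->H->R->D->L->D->refl->E->L'->G->R'->C->plug->C
Char 7 ('B'): step: R->6, L=7; B->plug->B->R->F->L->H->refl->C->L'->C->R'->G->plug->G

G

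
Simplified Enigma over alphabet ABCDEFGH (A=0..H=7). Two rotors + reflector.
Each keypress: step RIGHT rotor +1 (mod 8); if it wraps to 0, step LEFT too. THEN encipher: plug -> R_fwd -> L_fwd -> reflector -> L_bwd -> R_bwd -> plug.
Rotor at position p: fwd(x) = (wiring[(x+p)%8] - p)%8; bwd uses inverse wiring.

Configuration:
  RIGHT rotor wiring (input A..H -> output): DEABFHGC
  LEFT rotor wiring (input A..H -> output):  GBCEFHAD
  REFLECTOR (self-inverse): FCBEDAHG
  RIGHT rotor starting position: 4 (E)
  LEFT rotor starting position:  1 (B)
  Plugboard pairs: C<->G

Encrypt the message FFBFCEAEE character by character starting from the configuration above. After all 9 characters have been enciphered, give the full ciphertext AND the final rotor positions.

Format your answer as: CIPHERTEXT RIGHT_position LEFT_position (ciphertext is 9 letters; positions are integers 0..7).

Answer: AEGBFBBCC 5 2

Derivation:
Char 1 ('F'): step: R->5, L=1; F->plug->F->R->D->L->E->refl->D->L'->C->R'->A->plug->A
Char 2 ('F'): step: R->6, L=1; F->plug->F->R->D->L->E->refl->D->L'->C->R'->E->plug->E
Char 3 ('B'): step: R->7, L=1; B->plug->B->R->E->L->G->refl->H->L'->F->R'->C->plug->G
Char 4 ('F'): step: R->0, L->2 (L advanced); F->plug->F->R->H->L->H->refl->G->L'->E->R'->B->plug->B
Char 5 ('C'): step: R->1, L=2; C->plug->G->R->B->L->C->refl->B->L'->F->R'->F->plug->F
Char 6 ('E'): step: R->2, L=2; E->plug->E->R->E->L->G->refl->H->L'->H->R'->B->plug->B
Char 7 ('A'): step: R->3, L=2; A->plug->A->R->G->L->E->refl->D->L'->C->R'->B->plug->B
Char 8 ('E'): step: R->4, L=2; E->plug->E->R->H->L->H->refl->G->L'->E->R'->G->plug->C
Char 9 ('E'): step: R->5, L=2; E->plug->E->R->H->L->H->refl->G->L'->E->R'->G->plug->C
Final: ciphertext=AEGBFBBCC, RIGHT=5, LEFT=2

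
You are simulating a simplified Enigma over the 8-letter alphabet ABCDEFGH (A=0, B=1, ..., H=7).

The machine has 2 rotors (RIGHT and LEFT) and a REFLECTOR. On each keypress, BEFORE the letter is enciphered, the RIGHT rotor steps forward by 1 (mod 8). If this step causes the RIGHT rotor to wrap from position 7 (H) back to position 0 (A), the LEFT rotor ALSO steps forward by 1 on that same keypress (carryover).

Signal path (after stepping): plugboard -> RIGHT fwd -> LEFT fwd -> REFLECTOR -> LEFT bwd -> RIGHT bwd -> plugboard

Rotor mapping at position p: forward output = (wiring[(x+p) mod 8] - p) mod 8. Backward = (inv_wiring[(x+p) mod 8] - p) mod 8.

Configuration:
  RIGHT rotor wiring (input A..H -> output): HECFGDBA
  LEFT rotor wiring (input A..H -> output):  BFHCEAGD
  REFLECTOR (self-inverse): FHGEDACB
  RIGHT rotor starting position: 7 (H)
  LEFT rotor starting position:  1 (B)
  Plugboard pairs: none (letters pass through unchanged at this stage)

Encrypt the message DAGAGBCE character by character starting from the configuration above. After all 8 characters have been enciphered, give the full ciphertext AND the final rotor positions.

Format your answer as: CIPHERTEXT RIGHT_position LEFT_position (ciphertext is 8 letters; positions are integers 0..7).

Answer: EEFBCEGC 7 2

Derivation:
Char 1 ('D'): step: R->0, L->2 (L advanced); D->plug->D->R->F->L->B->refl->H->L'->G->R'->E->plug->E
Char 2 ('A'): step: R->1, L=2; A->plug->A->R->D->L->G->refl->C->L'->C->R'->E->plug->E
Char 3 ('G'): step: R->2, L=2; G->plug->G->R->F->L->B->refl->H->L'->G->R'->F->plug->F
Char 4 ('A'): step: R->3, L=2; A->plug->A->R->C->L->C->refl->G->L'->D->R'->B->plug->B
Char 5 ('G'): step: R->4, L=2; G->plug->G->R->G->L->H->refl->B->L'->F->R'->C->plug->C
Char 6 ('B'): step: R->5, L=2; B->plug->B->R->E->L->E->refl->D->L'->H->R'->E->plug->E
Char 7 ('C'): step: R->6, L=2; C->plug->C->R->B->L->A->refl->F->L'->A->R'->G->plug->G
Char 8 ('E'): step: R->7, L=2; E->plug->E->R->G->L->H->refl->B->L'->F->R'->C->plug->C
Final: ciphertext=EEFBCEGC, RIGHT=7, LEFT=2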